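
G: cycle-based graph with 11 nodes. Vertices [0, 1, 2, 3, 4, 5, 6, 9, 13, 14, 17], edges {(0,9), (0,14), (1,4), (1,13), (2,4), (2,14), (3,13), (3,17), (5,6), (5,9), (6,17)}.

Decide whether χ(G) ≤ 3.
A valid 3-coloring: color 1: [0, 2, 5, 13, 17]; color 2: [1, 3, 6, 9, 14]; color 3: [4].
(χ(G) = 3 ≤ 3.)

Yes, G is 3-colorable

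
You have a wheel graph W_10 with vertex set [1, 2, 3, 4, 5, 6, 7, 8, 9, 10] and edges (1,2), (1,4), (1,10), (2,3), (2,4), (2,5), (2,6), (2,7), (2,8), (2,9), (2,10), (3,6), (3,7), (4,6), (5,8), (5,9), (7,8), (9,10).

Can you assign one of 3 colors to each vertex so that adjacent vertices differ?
Odd cycle [5, 9, 10, 1, 4, 6, 3, 7, 8] needs 3 colors (χ ≥ 3).
Vertex 2 is adjacent to every vertex of [1, 3, 4, 5, 6, 7, 8, 9, 10], which already need 3 colors among themselves, so 2 needs a new color (χ ≥ 4).
Hence χ(G) ≥ 4 > 3, so no proper 3-coloring exists.

No, G is not 3-colorable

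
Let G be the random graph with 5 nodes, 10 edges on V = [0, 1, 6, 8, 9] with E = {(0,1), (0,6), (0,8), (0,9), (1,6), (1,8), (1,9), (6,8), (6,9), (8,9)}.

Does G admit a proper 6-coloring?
A valid 6-coloring: color 1: [0]; color 2: [9]; color 3: [6]; color 4: [8]; color 5: [1].
(χ(G) = 5 ≤ 6.)

Yes, G is 6-colorable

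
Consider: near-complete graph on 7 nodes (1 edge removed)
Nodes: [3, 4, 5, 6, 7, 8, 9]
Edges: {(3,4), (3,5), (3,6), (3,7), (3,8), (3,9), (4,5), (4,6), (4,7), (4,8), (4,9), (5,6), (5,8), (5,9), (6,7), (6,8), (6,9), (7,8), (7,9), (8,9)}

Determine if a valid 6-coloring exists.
Yes, G is 6-colorable

A valid 6-coloring: color 1: [9]; color 2: [6]; color 3: [3]; color 4: [8]; color 5: [4]; color 6: [5, 7].
(χ(G) = 6 ≤ 6.)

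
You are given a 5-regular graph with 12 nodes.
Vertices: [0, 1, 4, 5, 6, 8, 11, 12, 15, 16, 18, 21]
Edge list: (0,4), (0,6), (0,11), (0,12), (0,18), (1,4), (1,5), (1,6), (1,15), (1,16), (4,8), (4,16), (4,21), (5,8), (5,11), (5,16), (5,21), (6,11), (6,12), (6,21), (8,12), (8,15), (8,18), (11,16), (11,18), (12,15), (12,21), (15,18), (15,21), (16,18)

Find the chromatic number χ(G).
χ(G) = 4

Clique number ω(G) = 3 (lower bound: χ ≥ ω).
Suppose a proper 3-coloring c exists. The clique [0, 6, 11] takes 3 distinct colors; by symmetry let c(0) = 1, c(6) = 2, c(11) = 3.
- Vertex 12: neighbors [0, 6] already have colors [1, 2] ⇒ c(12) = 3.
- Vertex 18: neighbors [0, 11] already have colors [1, 3] ⇒ c(18) = 2.
- Vertex 8: neighbors [18, 12] already have colors [2, 3] ⇒ c(8) = 1.
- Vertex 15: neighbors [8, 18, 12] already have colors [1, 2, 3] — all 3 colors blocked. Contradiction.
The forced assignments end in a contradiction, so G has no proper 3-coloring (χ ≥ 4).
The coloring below uses 4 colors, so χ(G) = 4.
A valid 4-coloring: color 1: [0, 8, 16, 21]; color 2: [4, 5, 6, 15]; color 3: [1, 11, 12]; color 4: [18].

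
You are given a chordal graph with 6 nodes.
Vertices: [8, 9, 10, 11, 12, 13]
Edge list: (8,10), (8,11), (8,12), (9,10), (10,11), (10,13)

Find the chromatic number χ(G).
Clique number ω(G) = 3 (lower bound: χ ≥ ω).
The clique on [8, 10, 11] has size 3, forcing χ ≥ 3, and the coloring below uses 3 colors, so χ(G) = 3.
A valid 3-coloring: color 1: [10, 12]; color 2: [8, 9, 13]; color 3: [11].

χ(G) = 3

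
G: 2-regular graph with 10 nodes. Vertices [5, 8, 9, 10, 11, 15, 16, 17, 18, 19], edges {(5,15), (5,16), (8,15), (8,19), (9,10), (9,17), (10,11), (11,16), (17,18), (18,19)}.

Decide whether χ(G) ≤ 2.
Yes, G is 2-colorable

A valid 2-coloring: color 1: [5, 8, 9, 11, 18]; color 2: [10, 15, 16, 17, 19].
(χ(G) = 2 ≤ 2.)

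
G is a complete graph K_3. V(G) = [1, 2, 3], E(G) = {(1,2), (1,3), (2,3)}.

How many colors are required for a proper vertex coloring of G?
χ(G) = 3

Clique number ω(G) = 3 (lower bound: χ ≥ ω).
The clique on [1, 2, 3] has size 3, forcing χ ≥ 3, and the coloring below uses 3 colors, so χ(G) = 3.
A valid 3-coloring: color 1: [3]; color 2: [2]; color 3: [1].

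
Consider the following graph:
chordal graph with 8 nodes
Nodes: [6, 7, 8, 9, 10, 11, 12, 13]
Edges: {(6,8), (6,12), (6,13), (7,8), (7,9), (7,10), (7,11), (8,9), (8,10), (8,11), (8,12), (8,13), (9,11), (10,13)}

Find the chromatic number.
Clique number ω(G) = 4 (lower bound: χ ≥ ω).
The clique on [7, 8, 9, 11] has size 4, forcing χ ≥ 4, and the coloring below uses 4 colors, so χ(G) = 4.
A valid 4-coloring: color 1: [8]; color 2: [7, 12, 13]; color 3: [6, 10, 11]; color 4: [9].

χ(G) = 4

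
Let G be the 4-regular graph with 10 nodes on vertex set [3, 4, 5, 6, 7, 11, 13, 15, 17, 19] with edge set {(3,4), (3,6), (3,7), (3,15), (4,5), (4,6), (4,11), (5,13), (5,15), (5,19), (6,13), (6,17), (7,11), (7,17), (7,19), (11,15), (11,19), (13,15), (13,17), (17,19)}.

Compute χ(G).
χ(G) = 3

Clique number ω(G) = 3 (lower bound: χ ≥ ω).
The clique on [3, 4, 6] has size 3, forcing χ ≥ 3, and the coloring below uses 3 colors, so χ(G) = 3.
A valid 3-coloring: color 1: [6, 15, 19]; color 2: [3, 5, 11, 17]; color 3: [4, 7, 13].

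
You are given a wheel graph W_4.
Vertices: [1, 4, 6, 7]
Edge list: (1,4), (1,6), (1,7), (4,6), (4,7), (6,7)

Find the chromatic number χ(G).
Clique number ω(G) = 4 (lower bound: χ ≥ ω).
The clique on [1, 4, 6, 7] has size 4, forcing χ ≥ 4, and the coloring below uses 4 colors, so χ(G) = 4.
A valid 4-coloring: color 1: [6]; color 2: [1]; color 3: [7]; color 4: [4].

χ(G) = 4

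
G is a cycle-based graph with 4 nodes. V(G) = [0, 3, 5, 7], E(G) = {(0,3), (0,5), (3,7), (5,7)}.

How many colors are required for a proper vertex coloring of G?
Clique number ω(G) = 2 (lower bound: χ ≥ ω).
The graph is bipartite (no odd cycle), so 2 colors suffice: χ(G) = 2.
A valid 2-coloring: color 1: [0, 7]; color 2: [3, 5].

χ(G) = 2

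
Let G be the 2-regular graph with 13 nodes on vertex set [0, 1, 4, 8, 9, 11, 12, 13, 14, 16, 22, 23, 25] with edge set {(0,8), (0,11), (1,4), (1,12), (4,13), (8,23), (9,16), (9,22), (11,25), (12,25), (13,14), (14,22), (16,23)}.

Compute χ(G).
Clique number ω(G) = 2 (lower bound: χ ≥ ω).
Odd cycle [13, 14, 22, 9, 16, 23, 8, 0, 11, 25, 12, 1, 4] needs 3 colors (χ ≥ 3).
The coloring below uses 3 colors, so χ(G) = 3.
A valid 3-coloring: color 1: [1, 8, 11, 13, 16, 22]; color 2: [0, 4, 9, 14, 23, 25]; color 3: [12].

χ(G) = 3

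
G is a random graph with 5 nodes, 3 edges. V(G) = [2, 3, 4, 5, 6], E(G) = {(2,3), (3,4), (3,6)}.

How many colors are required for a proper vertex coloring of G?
χ(G) = 2

Clique number ω(G) = 2 (lower bound: χ ≥ ω).
The graph is bipartite (no odd cycle), so 2 colors suffice: χ(G) = 2.
A valid 2-coloring: color 1: [3, 5]; color 2: [2, 4, 6].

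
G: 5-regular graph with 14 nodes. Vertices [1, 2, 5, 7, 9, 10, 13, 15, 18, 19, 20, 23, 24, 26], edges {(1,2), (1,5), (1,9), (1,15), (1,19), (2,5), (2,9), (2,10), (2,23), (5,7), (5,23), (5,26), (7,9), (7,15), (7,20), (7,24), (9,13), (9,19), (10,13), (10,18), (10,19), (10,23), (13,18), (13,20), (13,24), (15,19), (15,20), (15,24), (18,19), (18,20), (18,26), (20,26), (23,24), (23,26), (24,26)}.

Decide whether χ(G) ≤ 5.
Yes, G is 5-colorable

A valid 5-coloring: color 1: [2, 13, 15, 26]; color 2: [1, 7, 18, 23]; color 3: [5, 9, 10, 20, 24]; color 4: [19].
(χ(G) = 4 ≤ 5.)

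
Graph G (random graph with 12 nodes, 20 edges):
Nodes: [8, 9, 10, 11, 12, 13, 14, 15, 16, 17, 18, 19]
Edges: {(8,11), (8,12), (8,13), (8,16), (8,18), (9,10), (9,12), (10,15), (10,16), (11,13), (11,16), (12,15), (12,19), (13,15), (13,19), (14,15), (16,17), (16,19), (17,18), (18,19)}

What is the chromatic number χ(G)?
Clique number ω(G) = 3 (lower bound: χ ≥ ω).
The clique on [8, 11, 16] has size 3, forcing χ ≥ 3, and the coloring below uses 3 colors, so χ(G) = 3.
A valid 3-coloring: color 1: [8, 9, 15, 17, 19]; color 2: [12, 13, 14, 16, 18]; color 3: [10, 11].

χ(G) = 3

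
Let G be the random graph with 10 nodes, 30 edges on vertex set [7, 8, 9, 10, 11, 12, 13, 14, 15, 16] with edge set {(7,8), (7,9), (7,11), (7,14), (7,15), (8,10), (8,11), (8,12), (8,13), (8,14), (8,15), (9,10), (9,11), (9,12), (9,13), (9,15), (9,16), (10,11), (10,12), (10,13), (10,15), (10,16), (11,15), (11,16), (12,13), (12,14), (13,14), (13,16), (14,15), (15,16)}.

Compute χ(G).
Clique number ω(G) = 5 (lower bound: χ ≥ ω).
The clique on [9, 10, 11, 15, 16] has size 5, forcing χ ≥ 5, and the coloring below uses 5 colors, so χ(G) = 5.
A valid 5-coloring: color 1: [13, 15]; color 2: [7, 10]; color 3: [8, 9]; color 4: [11, 12]; color 5: [14, 16].

χ(G) = 5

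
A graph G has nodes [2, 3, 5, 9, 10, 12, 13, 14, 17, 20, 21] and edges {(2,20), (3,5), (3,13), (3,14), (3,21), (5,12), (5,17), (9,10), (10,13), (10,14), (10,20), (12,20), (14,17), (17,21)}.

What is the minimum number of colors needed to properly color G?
χ(G) = 2

Clique number ω(G) = 2 (lower bound: χ ≥ ω).
The graph is bipartite (no odd cycle), so 2 colors suffice: χ(G) = 2.
A valid 2-coloring: color 1: [2, 3, 10, 12, 17]; color 2: [5, 9, 13, 14, 20, 21].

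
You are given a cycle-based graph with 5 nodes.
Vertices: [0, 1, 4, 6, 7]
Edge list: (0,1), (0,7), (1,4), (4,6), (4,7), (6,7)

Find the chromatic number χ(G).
χ(G) = 3

Clique number ω(G) = 3 (lower bound: χ ≥ ω).
The clique on [4, 6, 7] has size 3, forcing χ ≥ 3, and the coloring below uses 3 colors, so χ(G) = 3.
A valid 3-coloring: color 1: [1, 7]; color 2: [0, 4]; color 3: [6].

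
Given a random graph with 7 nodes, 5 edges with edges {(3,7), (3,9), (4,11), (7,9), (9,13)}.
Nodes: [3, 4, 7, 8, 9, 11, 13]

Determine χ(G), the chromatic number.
χ(G) = 3

Clique number ω(G) = 3 (lower bound: χ ≥ ω).
The clique on [3, 7, 9] has size 3, forcing χ ≥ 3, and the coloring below uses 3 colors, so χ(G) = 3.
A valid 3-coloring: color 1: [8, 9, 11]; color 2: [3, 4, 13]; color 3: [7].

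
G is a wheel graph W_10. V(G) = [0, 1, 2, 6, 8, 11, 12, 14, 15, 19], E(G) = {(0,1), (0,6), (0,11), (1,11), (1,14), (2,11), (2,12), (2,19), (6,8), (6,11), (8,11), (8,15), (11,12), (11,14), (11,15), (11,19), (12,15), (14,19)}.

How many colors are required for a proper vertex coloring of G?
χ(G) = 4

Clique number ω(G) = 3 (lower bound: χ ≥ ω).
Odd cycle [2, 12, 15, 8, 6, 0, 1, 14, 19] needs 3 colors (χ ≥ 3).
Vertex 11 is adjacent to every vertex of [0, 1, 2, 6, 8, 12, 14, 15, 19], which already need 3 colors among themselves, so 11 needs a new color (χ ≥ 4).
The coloring below uses 4 colors, so χ(G) = 4.
A valid 4-coloring: color 1: [11]; color 2: [2, 6, 14, 15]; color 3: [0, 8, 12, 19]; color 4: [1].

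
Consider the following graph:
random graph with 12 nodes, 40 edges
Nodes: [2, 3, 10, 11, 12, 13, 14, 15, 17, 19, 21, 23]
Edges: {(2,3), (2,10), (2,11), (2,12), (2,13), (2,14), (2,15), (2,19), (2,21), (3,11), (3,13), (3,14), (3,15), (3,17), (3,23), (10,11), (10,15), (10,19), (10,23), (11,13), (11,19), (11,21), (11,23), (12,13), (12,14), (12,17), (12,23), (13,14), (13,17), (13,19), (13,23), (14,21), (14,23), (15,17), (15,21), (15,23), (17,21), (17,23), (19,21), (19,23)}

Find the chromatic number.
χ(G) = 5

Clique number ω(G) = 4 (lower bound: χ ≥ ω).
Suppose a proper 4-coloring c exists. The clique [2, 3, 11, 13] takes 4 distinct colors; by symmetry let c(2) = 1, c(3) = 2, c(11) = 3, c(13) = 4.
- Vertex 23: neighbors [3, 11, 13] already have colors [2, 3, 4] ⇒ c(23) = 1.
- Vertex 17: neighbors [23, 3, 13] already have colors [1, 2, 4] ⇒ c(17) = 3.
- Vertex 14: neighbors [2, 3, 13] already have colors [1, 2, 4] ⇒ c(14) = 3.
- Vertex 15: neighbors [2, 3, 17] already have colors [1, 2, 3] ⇒ c(15) = 4.
- Vertex 19: neighbors [2, 11, 13] already have colors [1, 3, 4] ⇒ c(19) = 2.
- Vertex 10: neighbors [2, 19, 11, 15] already have colors [1, 2, 3, 4] — all 4 colors blocked. Contradiction.
The forced assignments end in a contradiction, so G has no proper 4-coloring (χ ≥ 5).
The coloring below uses 5 colors, so χ(G) = 5.
A valid 5-coloring: color 1: [2, 23]; color 2: [13, 15]; color 3: [11, 14, 17]; color 4: [3, 12, 19]; color 5: [10, 21].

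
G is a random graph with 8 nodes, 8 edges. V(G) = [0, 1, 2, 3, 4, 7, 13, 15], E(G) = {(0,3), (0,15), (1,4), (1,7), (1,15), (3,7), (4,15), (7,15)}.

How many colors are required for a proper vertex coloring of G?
Clique number ω(G) = 3 (lower bound: χ ≥ ω).
The clique on [1, 4, 15] has size 3, forcing χ ≥ 3, and the coloring below uses 3 colors, so χ(G) = 3.
A valid 3-coloring: color 1: [2, 3, 13, 15]; color 2: [0, 4, 7]; color 3: [1].

χ(G) = 3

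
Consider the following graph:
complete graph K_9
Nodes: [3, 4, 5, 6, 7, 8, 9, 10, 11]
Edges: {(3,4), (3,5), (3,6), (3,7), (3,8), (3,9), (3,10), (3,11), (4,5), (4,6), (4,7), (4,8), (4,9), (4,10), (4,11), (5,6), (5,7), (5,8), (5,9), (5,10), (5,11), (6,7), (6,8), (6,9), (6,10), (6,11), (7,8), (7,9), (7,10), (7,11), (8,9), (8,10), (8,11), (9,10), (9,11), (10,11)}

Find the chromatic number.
χ(G) = 9

Clique number ω(G) = 9 (lower bound: χ ≥ ω).
The clique on [3, 4, 5, 6, 7, 8, 9, 10, 11] has size 9, forcing χ ≥ 9, and the coloring below uses 9 colors, so χ(G) = 9.
A valid 9-coloring: color 1: [5]; color 2: [4]; color 3: [6]; color 4: [8]; color 5: [11]; color 6: [3]; color 7: [10]; color 8: [9]; color 9: [7].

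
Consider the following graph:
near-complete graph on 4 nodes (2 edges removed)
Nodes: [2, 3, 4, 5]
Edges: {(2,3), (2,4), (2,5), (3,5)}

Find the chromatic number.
χ(G) = 3

Clique number ω(G) = 3 (lower bound: χ ≥ ω).
The clique on [2, 3, 5] has size 3, forcing χ ≥ 3, and the coloring below uses 3 colors, so χ(G) = 3.
A valid 3-coloring: color 1: [2]; color 2: [4, 5]; color 3: [3].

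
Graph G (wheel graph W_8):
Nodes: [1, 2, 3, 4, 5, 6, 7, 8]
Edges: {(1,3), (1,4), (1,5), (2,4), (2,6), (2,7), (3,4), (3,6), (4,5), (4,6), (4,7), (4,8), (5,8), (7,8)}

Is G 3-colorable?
Odd cycle [6, 2, 7, 8, 5, 1, 3] needs 3 colors (χ ≥ 3).
Vertex 4 is adjacent to every vertex of [1, 2, 3, 5, 6, 7, 8], which already need 3 colors among themselves, so 4 needs a new color (χ ≥ 4).
Hence χ(G) ≥ 4 > 3, so no proper 3-coloring exists.

No, G is not 3-colorable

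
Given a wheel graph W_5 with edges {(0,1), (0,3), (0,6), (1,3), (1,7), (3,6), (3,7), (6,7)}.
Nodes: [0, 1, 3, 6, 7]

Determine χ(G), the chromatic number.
χ(G) = 3

Clique number ω(G) = 3 (lower bound: χ ≥ ω).
The clique on [0, 1, 3] has size 3, forcing χ ≥ 3, and the coloring below uses 3 colors, so χ(G) = 3.
A valid 3-coloring: color 1: [3]; color 2: [1, 6]; color 3: [0, 7].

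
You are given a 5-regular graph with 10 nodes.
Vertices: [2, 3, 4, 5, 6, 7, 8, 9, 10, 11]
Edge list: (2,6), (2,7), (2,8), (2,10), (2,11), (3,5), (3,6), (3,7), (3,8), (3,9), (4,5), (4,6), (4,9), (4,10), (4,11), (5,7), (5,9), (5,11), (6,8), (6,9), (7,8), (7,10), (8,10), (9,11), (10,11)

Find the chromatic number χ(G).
Clique number ω(G) = 4 (lower bound: χ ≥ ω).
The clique on [2, 7, 8, 10] has size 4, forcing χ ≥ 4, and the coloring below uses 4 colors, so χ(G) = 4.
A valid 4-coloring: color 1: [6, 7, 11]; color 2: [9, 10]; color 3: [2, 3, 4]; color 4: [5, 8].

χ(G) = 4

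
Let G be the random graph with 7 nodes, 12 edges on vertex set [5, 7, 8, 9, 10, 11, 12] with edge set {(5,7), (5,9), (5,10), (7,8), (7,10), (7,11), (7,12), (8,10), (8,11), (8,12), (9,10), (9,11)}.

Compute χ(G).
Clique number ω(G) = 3 (lower bound: χ ≥ ω).
The clique on [5, 9, 10] has size 3, forcing χ ≥ 3, and the coloring below uses 3 colors, so χ(G) = 3.
A valid 3-coloring: color 1: [7, 9]; color 2: [10, 11, 12]; color 3: [5, 8].

χ(G) = 3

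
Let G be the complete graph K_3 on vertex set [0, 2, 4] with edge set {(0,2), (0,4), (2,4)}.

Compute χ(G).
χ(G) = 3

Clique number ω(G) = 3 (lower bound: χ ≥ ω).
The clique on [0, 2, 4] has size 3, forcing χ ≥ 3, and the coloring below uses 3 colors, so χ(G) = 3.
A valid 3-coloring: color 1: [4]; color 2: [2]; color 3: [0].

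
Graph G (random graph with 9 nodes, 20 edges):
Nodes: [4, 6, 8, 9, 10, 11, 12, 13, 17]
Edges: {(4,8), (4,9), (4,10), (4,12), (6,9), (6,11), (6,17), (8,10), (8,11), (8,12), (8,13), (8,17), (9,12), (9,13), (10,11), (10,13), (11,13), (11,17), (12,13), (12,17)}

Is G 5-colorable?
A valid 5-coloring: color 1: [8, 9]; color 2: [11, 12]; color 3: [4, 6, 13]; color 4: [10, 17].
(χ(G) = 4 ≤ 5.)

Yes, G is 5-colorable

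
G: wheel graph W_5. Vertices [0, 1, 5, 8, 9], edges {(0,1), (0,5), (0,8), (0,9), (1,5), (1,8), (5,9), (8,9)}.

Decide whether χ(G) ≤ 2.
The clique on vertices [0, 1, 8] has size 3 > 2, so it alone needs 3 colors.

No, G is not 2-colorable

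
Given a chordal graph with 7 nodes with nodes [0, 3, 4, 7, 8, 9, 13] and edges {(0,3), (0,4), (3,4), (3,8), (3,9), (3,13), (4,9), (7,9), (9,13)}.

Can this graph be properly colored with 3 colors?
Yes, G is 3-colorable

A valid 3-coloring: color 1: [3, 7]; color 2: [0, 8, 9]; color 3: [4, 13].
(χ(G) = 3 ≤ 3.)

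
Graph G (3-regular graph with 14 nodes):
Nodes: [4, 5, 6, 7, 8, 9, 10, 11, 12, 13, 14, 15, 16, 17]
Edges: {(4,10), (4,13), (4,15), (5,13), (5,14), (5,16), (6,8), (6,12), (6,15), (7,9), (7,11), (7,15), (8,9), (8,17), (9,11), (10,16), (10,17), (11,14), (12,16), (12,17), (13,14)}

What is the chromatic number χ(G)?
Clique number ω(G) = 3 (lower bound: χ ≥ ω).
The clique on [5, 13, 14] has size 3, forcing χ ≥ 3, and the coloring below uses 3 colors, so χ(G) = 3.
A valid 3-coloring: color 1: [5, 8, 10, 11, 12, 15]; color 2: [4, 6, 9, 14, 16, 17]; color 3: [7, 13].

χ(G) = 3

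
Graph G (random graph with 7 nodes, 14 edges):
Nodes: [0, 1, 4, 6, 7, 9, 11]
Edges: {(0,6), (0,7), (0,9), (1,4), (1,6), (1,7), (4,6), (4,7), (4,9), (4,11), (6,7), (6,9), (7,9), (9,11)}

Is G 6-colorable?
Yes, G is 6-colorable

A valid 6-coloring: color 1: [1, 9]; color 2: [6, 11]; color 3: [7]; color 4: [0, 4].
(χ(G) = 4 ≤ 6.)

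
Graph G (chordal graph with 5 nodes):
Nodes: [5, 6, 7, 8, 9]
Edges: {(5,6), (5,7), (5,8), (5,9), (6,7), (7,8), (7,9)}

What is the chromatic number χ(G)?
Clique number ω(G) = 3 (lower bound: χ ≥ ω).
The clique on [5, 7, 8] has size 3, forcing χ ≥ 3, and the coloring below uses 3 colors, so χ(G) = 3.
A valid 3-coloring: color 1: [7]; color 2: [5]; color 3: [6, 8, 9].

χ(G) = 3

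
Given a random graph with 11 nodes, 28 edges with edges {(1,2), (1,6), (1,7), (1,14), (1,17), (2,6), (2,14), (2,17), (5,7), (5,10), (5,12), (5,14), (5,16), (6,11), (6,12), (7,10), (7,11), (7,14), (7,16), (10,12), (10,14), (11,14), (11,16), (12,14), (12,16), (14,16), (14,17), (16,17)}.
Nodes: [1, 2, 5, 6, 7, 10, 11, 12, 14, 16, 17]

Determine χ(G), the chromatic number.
χ(G) = 4

Clique number ω(G) = 4 (lower bound: χ ≥ ω).
The clique on [1, 2, 14, 17] has size 4, forcing χ ≥ 4, and the coloring below uses 4 colors, so χ(G) = 4.
A valid 4-coloring: color 1: [6, 14]; color 2: [7, 12, 17]; color 3: [1, 10, 16]; color 4: [2, 5, 11].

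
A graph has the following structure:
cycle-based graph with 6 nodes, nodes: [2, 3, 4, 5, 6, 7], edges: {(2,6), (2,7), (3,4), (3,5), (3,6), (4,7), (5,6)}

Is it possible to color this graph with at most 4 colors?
Yes, G is 4-colorable

A valid 4-coloring: color 1: [6, 7]; color 2: [2, 3]; color 3: [4, 5].
(χ(G) = 3 ≤ 4.)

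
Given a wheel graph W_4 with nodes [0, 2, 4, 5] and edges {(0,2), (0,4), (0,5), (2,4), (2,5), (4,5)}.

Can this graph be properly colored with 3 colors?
The clique on vertices [0, 2, 4, 5] has size 4 > 3, so it alone needs 4 colors.

No, G is not 3-colorable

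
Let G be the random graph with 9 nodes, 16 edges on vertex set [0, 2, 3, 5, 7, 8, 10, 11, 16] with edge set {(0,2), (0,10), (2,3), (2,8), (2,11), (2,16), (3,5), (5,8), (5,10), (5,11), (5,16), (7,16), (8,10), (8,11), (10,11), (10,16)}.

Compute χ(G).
Clique number ω(G) = 4 (lower bound: χ ≥ ω).
The clique on [5, 8, 10, 11] has size 4, forcing χ ≥ 4, and the coloring below uses 4 colors, so χ(G) = 4.
A valid 4-coloring: color 1: [2, 7, 10]; color 2: [0, 3, 11, 16]; color 3: [5]; color 4: [8].

χ(G) = 4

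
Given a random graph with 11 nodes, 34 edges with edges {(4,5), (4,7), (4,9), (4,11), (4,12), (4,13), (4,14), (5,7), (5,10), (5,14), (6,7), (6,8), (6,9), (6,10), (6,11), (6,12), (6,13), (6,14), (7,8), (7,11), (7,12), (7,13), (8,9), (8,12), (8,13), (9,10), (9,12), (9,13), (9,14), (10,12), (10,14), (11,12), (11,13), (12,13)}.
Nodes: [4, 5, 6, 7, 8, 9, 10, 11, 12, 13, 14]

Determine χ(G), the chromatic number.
χ(G) = 5

Clique number ω(G) = 5 (lower bound: χ ≥ ω).
The clique on [4, 7, 11, 12, 13] has size 5, forcing χ ≥ 5, and the coloring below uses 5 colors, so χ(G) = 5.
A valid 5-coloring: color 1: [12, 14]; color 2: [4, 6]; color 3: [7, 9]; color 4: [10, 13]; color 5: [5, 8, 11].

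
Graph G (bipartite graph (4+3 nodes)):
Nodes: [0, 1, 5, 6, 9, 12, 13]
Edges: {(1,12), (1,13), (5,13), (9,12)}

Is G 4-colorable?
Yes, G is 4-colorable

A valid 4-coloring: color 1: [0, 6, 12, 13]; color 2: [1, 5, 9].
(χ(G) = 2 ≤ 4.)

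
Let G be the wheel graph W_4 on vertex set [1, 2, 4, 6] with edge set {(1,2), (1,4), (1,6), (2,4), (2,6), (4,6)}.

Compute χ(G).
χ(G) = 4

Clique number ω(G) = 4 (lower bound: χ ≥ ω).
The clique on [1, 2, 4, 6] has size 4, forcing χ ≥ 4, and the coloring below uses 4 colors, so χ(G) = 4.
A valid 4-coloring: color 1: [4]; color 2: [6]; color 3: [1]; color 4: [2].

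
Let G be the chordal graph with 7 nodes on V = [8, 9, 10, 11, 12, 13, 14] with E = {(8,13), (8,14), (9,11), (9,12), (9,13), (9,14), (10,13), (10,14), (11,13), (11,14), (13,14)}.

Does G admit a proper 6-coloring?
A valid 6-coloring: color 1: [12, 13]; color 2: [14]; color 3: [8, 9, 10]; color 4: [11].
(χ(G) = 4 ≤ 6.)

Yes, G is 6-colorable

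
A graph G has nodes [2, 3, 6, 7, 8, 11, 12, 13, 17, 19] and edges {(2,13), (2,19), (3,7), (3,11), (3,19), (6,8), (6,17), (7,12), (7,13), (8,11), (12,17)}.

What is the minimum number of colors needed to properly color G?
Clique number ω(G) = 2 (lower bound: χ ≥ ω).
Odd cycle [19, 2, 13, 7, 3] needs 3 colors (χ ≥ 3).
The coloring below uses 3 colors, so χ(G) = 3.
A valid 3-coloring: color 1: [2, 3, 8, 17]; color 2: [6, 7, 11, 19]; color 3: [12, 13].

χ(G) = 3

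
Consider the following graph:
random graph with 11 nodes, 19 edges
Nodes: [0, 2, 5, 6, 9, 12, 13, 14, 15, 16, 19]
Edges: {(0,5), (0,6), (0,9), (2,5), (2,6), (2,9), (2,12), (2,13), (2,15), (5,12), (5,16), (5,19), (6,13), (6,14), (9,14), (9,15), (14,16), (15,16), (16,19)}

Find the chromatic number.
χ(G) = 3

Clique number ω(G) = 3 (lower bound: χ ≥ ω).
The clique on [2, 5, 12] has size 3, forcing χ ≥ 3, and the coloring below uses 3 colors, so χ(G) = 3.
A valid 3-coloring: color 1: [0, 2, 16]; color 2: [5, 6, 9]; color 3: [12, 13, 14, 15, 19].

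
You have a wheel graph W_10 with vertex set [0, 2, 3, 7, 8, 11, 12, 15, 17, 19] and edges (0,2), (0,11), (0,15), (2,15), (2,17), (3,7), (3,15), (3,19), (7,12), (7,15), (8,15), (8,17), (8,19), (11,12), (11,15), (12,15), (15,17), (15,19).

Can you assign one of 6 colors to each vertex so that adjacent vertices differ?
Yes, G is 6-colorable

A valid 6-coloring: color 1: [15]; color 2: [2, 3, 8, 12]; color 3: [0, 7, 17, 19]; color 4: [11].
(χ(G) = 4 ≤ 6.)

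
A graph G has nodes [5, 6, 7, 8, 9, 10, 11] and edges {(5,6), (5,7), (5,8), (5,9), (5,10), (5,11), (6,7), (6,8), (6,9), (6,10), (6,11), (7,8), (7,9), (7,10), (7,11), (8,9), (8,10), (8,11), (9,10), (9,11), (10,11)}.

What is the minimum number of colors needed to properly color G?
Clique number ω(G) = 7 (lower bound: χ ≥ ω).
The clique on [5, 6, 7, 8, 9, 10, 11] has size 7, forcing χ ≥ 7, and the coloring below uses 7 colors, so χ(G) = 7.
A valid 7-coloring: color 1: [11]; color 2: [6]; color 3: [10]; color 4: [5]; color 5: [9]; color 6: [8]; color 7: [7].

χ(G) = 7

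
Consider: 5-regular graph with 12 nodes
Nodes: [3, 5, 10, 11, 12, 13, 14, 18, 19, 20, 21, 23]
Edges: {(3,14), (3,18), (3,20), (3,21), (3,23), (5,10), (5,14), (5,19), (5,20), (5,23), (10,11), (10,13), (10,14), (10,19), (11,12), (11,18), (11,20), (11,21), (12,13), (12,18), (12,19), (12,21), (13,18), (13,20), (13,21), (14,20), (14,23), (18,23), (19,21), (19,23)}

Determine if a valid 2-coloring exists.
No, G is not 2-colorable

The clique on vertices [3, 18, 23] has size 3 > 2, so it alone needs 3 colors.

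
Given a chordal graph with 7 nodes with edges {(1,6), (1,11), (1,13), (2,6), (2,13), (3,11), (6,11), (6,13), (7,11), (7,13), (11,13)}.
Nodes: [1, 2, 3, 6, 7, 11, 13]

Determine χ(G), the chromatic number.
χ(G) = 4

Clique number ω(G) = 4 (lower bound: χ ≥ ω).
The clique on [1, 6, 11, 13] has size 4, forcing χ ≥ 4, and the coloring below uses 4 colors, so χ(G) = 4.
A valid 4-coloring: color 1: [2, 11]; color 2: [3, 13]; color 3: [6, 7]; color 4: [1].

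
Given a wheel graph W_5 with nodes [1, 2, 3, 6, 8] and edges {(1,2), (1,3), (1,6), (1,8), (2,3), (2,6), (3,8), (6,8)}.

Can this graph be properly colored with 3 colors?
A valid 3-coloring: color 1: [1]; color 2: [2, 8]; color 3: [3, 6].
(χ(G) = 3 ≤ 3.)

Yes, G is 3-colorable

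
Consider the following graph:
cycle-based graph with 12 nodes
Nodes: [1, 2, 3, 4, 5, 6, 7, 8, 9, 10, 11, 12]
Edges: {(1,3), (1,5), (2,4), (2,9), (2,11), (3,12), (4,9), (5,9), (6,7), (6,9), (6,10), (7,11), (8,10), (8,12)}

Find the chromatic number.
Clique number ω(G) = 3 (lower bound: χ ≥ ω).
The clique on [2, 4, 9] has size 3, forcing χ ≥ 3, and the coloring below uses 3 colors, so χ(G) = 3.
A valid 3-coloring: color 1: [1, 7, 9, 10, 12]; color 2: [2, 3, 5, 6, 8]; color 3: [4, 11].

χ(G) = 3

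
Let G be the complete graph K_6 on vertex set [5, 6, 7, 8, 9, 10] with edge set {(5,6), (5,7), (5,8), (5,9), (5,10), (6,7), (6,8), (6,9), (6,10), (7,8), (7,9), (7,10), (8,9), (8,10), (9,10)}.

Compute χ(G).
Clique number ω(G) = 6 (lower bound: χ ≥ ω).
The clique on [5, 6, 7, 8, 9, 10] has size 6, forcing χ ≥ 6, and the coloring below uses 6 colors, so χ(G) = 6.
A valid 6-coloring: color 1: [9]; color 2: [5]; color 3: [8]; color 4: [6]; color 5: [10]; color 6: [7].

χ(G) = 6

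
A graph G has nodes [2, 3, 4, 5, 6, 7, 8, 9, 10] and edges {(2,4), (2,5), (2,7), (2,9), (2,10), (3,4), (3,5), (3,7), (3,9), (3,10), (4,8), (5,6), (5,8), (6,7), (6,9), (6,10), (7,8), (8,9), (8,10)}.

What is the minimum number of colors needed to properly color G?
Clique number ω(G) = 2 (lower bound: χ ≥ ω).
The graph is bipartite (no odd cycle), so 2 colors suffice: χ(G) = 2.
A valid 2-coloring: color 1: [2, 3, 6, 8]; color 2: [4, 5, 7, 9, 10].

χ(G) = 2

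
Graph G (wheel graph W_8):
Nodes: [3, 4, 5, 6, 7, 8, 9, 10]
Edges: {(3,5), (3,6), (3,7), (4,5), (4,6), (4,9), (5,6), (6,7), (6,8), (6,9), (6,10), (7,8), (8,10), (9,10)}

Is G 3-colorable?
No, G is not 3-colorable

Odd cycle [3, 7, 8, 10, 9, 4, 5] needs 3 colors (χ ≥ 3).
Vertex 6 is adjacent to every vertex of [3, 4, 5, 7, 8, 9, 10], which already need 3 colors among themselves, so 6 needs a new color (χ ≥ 4).
Hence χ(G) ≥ 4 > 3, so no proper 3-coloring exists.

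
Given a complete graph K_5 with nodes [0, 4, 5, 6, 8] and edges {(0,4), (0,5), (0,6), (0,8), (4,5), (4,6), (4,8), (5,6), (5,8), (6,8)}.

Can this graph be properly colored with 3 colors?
No, G is not 3-colorable

The clique on vertices [0, 4, 5, 6, 8] has size 5 > 3, so it alone needs 5 colors.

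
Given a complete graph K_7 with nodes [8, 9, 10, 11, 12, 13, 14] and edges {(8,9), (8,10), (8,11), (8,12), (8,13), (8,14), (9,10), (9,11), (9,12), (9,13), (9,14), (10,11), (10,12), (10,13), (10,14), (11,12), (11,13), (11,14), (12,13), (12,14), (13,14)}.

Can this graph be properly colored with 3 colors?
The clique on vertices [8, 9, 10, 11, 12, 13, 14] has size 7 > 3, so it alone needs 7 colors.

No, G is not 3-colorable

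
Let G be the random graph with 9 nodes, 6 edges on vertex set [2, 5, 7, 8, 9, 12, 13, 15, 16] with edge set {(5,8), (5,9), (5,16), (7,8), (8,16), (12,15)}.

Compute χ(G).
Clique number ω(G) = 3 (lower bound: χ ≥ ω).
The clique on [5, 8, 16] has size 3, forcing χ ≥ 3, and the coloring below uses 3 colors, so χ(G) = 3.
A valid 3-coloring: color 1: [2, 8, 9, 13, 15]; color 2: [5, 7, 12]; color 3: [16].

χ(G) = 3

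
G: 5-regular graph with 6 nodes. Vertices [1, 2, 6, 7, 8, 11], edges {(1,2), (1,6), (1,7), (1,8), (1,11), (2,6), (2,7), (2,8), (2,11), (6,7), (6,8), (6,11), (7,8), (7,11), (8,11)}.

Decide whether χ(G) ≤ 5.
No, G is not 5-colorable

The clique on vertices [1, 2, 6, 7, 8, 11] has size 6 > 5, so it alone needs 6 colors.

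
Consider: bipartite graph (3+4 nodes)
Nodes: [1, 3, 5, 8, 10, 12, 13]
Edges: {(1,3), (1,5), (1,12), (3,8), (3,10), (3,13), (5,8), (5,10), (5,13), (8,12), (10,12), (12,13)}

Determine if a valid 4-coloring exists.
A valid 4-coloring: color 1: [3, 5, 12]; color 2: [1, 8, 10, 13].
(χ(G) = 2 ≤ 4.)

Yes, G is 4-colorable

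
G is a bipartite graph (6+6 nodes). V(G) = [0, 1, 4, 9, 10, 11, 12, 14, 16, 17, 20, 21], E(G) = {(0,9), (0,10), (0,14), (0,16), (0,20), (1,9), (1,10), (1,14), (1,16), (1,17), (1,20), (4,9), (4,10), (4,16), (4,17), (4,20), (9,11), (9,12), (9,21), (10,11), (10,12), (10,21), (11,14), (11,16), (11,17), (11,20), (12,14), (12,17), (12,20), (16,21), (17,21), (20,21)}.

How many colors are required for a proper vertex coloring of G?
Clique number ω(G) = 2 (lower bound: χ ≥ ω).
The graph is bipartite (no odd cycle), so 2 colors suffice: χ(G) = 2.
A valid 2-coloring: color 1: [9, 10, 14, 16, 17, 20]; color 2: [0, 1, 4, 11, 12, 21].

χ(G) = 2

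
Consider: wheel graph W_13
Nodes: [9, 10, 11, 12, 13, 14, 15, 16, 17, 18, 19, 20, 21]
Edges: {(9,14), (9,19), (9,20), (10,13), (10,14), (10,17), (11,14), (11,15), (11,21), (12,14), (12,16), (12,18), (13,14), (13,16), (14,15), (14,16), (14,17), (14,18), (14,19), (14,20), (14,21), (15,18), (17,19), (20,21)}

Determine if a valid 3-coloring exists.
A valid 3-coloring: color 1: [14]; color 2: [9, 12, 13, 15, 17, 21]; color 3: [10, 11, 16, 18, 19, 20].
(χ(G) = 3 ≤ 3.)

Yes, G is 3-colorable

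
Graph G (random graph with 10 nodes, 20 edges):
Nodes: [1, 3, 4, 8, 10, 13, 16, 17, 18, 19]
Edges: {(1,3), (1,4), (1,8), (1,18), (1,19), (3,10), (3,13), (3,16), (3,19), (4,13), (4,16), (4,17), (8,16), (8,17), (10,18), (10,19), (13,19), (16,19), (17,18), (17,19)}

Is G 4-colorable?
A valid 4-coloring: color 1: [4, 8, 18, 19]; color 2: [1, 10, 13, 16, 17]; color 3: [3].
(χ(G) = 3 ≤ 4.)

Yes, G is 4-colorable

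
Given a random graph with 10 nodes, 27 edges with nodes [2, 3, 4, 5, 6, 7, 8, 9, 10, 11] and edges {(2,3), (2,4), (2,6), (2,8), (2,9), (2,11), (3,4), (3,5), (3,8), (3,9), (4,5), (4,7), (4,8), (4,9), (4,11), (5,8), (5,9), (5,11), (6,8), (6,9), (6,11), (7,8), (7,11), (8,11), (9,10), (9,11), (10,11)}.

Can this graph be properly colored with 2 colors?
The clique on vertices [2, 4, 8, 11] has size 4 > 2, so it alone needs 4 colors.

No, G is not 2-colorable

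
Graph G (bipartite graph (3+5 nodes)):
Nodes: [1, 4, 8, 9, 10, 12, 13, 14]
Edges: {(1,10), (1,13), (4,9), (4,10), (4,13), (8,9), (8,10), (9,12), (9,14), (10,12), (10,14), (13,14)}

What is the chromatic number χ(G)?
Clique number ω(G) = 2 (lower bound: χ ≥ ω).
The graph is bipartite (no odd cycle), so 2 colors suffice: χ(G) = 2.
A valid 2-coloring: color 1: [9, 10, 13]; color 2: [1, 4, 8, 12, 14].

χ(G) = 2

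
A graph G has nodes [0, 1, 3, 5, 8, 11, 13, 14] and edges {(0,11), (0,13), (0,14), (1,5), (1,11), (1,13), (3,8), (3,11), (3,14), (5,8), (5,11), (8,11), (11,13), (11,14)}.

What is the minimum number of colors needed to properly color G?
Clique number ω(G) = 3 (lower bound: χ ≥ ω).
Odd cycle [14, 3, 8, 5, 1, 13, 0] needs 3 colors (χ ≥ 3).
Vertex 11 is adjacent to every vertex of [0, 1, 3, 5, 8, 13, 14], which already need 3 colors among themselves, so 11 needs a new color (χ ≥ 4).
The coloring below uses 4 colors, so χ(G) = 4.
A valid 4-coloring: color 1: [11]; color 2: [8, 13, 14]; color 3: [0, 3, 5]; color 4: [1].

χ(G) = 4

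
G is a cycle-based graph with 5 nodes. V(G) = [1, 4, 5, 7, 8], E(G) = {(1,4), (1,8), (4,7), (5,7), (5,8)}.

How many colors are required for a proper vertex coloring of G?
χ(G) = 3

Clique number ω(G) = 2 (lower bound: χ ≥ ω).
Odd cycle [1, 4, 7, 5, 8] needs 3 colors (χ ≥ 3).
The coloring below uses 3 colors, so χ(G) = 3.
A valid 3-coloring: color 1: [1, 5]; color 2: [4, 8]; color 3: [7].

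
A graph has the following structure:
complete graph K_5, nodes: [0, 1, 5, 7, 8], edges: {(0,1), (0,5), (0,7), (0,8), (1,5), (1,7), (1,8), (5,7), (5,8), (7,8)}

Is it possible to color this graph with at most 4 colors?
No, G is not 4-colorable

The clique on vertices [0, 1, 5, 7, 8] has size 5 > 4, so it alone needs 5 colors.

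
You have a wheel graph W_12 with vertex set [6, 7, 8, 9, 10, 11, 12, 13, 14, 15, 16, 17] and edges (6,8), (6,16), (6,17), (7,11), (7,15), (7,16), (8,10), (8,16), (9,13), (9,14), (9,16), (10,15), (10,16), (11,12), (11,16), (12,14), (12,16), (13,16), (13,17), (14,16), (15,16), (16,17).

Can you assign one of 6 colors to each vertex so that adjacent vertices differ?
A valid 6-coloring: color 1: [16]; color 2: [8, 11, 14, 15, 17]; color 3: [6, 7, 9, 10, 12]; color 4: [13].
(χ(G) = 4 ≤ 6.)

Yes, G is 6-colorable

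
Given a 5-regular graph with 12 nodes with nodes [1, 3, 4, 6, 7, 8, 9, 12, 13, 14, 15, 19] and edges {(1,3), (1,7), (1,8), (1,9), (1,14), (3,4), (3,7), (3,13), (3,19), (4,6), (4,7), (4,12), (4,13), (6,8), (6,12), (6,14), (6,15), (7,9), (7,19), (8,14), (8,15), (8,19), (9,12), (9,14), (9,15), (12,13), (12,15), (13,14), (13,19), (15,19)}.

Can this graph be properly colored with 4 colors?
Yes, G is 4-colorable

A valid 4-coloring: color 1: [7, 14, 15]; color 2: [4, 9, 19]; color 3: [1, 6, 13]; color 4: [3, 8, 12].
(χ(G) = 4 ≤ 4.)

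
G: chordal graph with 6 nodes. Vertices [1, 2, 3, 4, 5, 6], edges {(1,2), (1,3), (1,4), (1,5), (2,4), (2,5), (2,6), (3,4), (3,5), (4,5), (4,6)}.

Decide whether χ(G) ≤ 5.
A valid 5-coloring: color 1: [4]; color 2: [2, 3]; color 3: [5, 6]; color 4: [1].
(χ(G) = 4 ≤ 5.)

Yes, G is 5-colorable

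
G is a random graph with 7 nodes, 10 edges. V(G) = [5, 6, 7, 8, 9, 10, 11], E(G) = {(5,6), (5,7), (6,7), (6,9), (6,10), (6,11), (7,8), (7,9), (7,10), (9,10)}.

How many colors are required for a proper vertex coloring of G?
Clique number ω(G) = 4 (lower bound: χ ≥ ω).
The clique on [6, 7, 9, 10] has size 4, forcing χ ≥ 4, and the coloring below uses 4 colors, so χ(G) = 4.
A valid 4-coloring: color 1: [7, 11]; color 2: [6, 8]; color 3: [5, 10]; color 4: [9].

χ(G) = 4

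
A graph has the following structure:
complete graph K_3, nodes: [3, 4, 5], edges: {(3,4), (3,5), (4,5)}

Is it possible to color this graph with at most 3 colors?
Yes, G is 3-colorable

A valid 3-coloring: color 1: [3]; color 2: [5]; color 3: [4].
(χ(G) = 3 ≤ 3.)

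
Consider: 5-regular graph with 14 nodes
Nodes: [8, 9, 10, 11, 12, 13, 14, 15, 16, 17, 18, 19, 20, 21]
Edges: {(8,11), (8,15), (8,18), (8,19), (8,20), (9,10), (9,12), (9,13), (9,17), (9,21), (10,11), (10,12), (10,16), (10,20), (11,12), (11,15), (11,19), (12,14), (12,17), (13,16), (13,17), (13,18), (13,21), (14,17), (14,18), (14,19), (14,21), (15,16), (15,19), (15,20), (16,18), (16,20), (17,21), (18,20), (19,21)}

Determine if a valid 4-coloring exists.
A valid 4-coloring: color 1: [10, 17, 18, 19]; color 2: [11, 13, 14, 20]; color 3: [8, 9, 16]; color 4: [12, 15, 21].
(χ(G) = 4 ≤ 4.)

Yes, G is 4-colorable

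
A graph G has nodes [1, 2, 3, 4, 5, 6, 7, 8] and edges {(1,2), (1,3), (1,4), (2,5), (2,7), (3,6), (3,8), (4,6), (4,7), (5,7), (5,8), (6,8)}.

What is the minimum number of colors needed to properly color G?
χ(G) = 3

Clique number ω(G) = 3 (lower bound: χ ≥ ω).
The clique on [2, 5, 7] has size 3, forcing χ ≥ 3, and the coloring below uses 3 colors, so χ(G) = 3.
A valid 3-coloring: color 1: [1, 7, 8]; color 2: [3, 4, 5]; color 3: [2, 6].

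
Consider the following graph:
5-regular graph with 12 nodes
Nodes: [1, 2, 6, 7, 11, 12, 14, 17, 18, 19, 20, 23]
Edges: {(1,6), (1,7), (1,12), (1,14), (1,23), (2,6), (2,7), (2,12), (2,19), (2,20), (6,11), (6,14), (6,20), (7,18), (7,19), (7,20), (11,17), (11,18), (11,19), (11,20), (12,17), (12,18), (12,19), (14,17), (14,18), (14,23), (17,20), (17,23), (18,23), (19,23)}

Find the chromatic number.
Clique number ω(G) = 3 (lower bound: χ ≥ ω).
Suppose a proper 3-coloring c exists. The clique [1, 6, 14] takes 3 distinct colors; by symmetry let c(1) = 1, c(6) = 2, c(14) = 3.
- Vertex 23: neighbors [1, 14] already have colors [1, 3] ⇒ c(23) = 2.
- Vertex 17: neighbors [23, 14] already have colors [2, 3] ⇒ c(17) = 1.
- Vertex 11: neighbors [17, 6] already have colors [1, 2] ⇒ c(11) = 3.
- Vertex 20: neighbors [17, 6, 11] already have colors [1, 2, 3] — all 3 colors blocked. Contradiction.
The forced assignments end in a contradiction, so G has no proper 3-coloring (χ ≥ 4).
The coloring below uses 4 colors, so χ(G) = 4.
A valid 4-coloring: color 1: [2, 11, 14]; color 2: [1, 18, 19, 20]; color 3: [6, 7, 12, 23]; color 4: [17].

χ(G) = 4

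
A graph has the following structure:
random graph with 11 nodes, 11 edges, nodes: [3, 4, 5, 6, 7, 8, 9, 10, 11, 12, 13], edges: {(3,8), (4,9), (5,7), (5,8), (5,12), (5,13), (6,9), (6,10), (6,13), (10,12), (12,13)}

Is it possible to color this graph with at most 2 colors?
No, G is not 2-colorable

The clique on vertices [5, 12, 13] has size 3 > 2, so it alone needs 3 colors.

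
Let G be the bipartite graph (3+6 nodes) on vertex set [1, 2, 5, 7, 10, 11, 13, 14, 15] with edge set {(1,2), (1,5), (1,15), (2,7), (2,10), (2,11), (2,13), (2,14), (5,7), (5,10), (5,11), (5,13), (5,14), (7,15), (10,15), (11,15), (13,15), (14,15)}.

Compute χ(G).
Clique number ω(G) = 2 (lower bound: χ ≥ ω).
The graph is bipartite (no odd cycle), so 2 colors suffice: χ(G) = 2.
A valid 2-coloring: color 1: [2, 5, 15]; color 2: [1, 7, 10, 11, 13, 14].

χ(G) = 2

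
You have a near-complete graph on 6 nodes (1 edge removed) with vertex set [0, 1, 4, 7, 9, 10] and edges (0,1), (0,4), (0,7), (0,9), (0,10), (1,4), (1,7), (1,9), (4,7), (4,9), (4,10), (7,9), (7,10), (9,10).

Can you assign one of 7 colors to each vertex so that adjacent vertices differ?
Yes, G is 7-colorable

A valid 7-coloring: color 1: [0]; color 2: [9]; color 3: [4]; color 4: [7]; color 5: [1, 10].
(χ(G) = 5 ≤ 7.)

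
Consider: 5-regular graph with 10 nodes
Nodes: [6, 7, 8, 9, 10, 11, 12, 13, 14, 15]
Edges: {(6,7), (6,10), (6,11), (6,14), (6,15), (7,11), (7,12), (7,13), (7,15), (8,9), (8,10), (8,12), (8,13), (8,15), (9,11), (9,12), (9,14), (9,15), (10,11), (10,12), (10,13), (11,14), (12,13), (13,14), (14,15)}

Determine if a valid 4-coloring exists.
Yes, G is 4-colorable

A valid 4-coloring: color 1: [7, 10, 14]; color 2: [11, 12, 15]; color 3: [6, 8]; color 4: [9, 13].
(χ(G) = 4 ≤ 4.)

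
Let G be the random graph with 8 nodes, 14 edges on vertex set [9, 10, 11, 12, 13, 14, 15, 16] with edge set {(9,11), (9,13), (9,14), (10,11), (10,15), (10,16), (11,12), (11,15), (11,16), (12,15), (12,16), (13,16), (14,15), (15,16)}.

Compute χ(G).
χ(G) = 4

Clique number ω(G) = 4 (lower bound: χ ≥ ω).
The clique on [10, 11, 15, 16] has size 4, forcing χ ≥ 4, and the coloring below uses 4 colors, so χ(G) = 4.
A valid 4-coloring: color 1: [9, 15]; color 2: [11, 13, 14]; color 3: [16]; color 4: [10, 12].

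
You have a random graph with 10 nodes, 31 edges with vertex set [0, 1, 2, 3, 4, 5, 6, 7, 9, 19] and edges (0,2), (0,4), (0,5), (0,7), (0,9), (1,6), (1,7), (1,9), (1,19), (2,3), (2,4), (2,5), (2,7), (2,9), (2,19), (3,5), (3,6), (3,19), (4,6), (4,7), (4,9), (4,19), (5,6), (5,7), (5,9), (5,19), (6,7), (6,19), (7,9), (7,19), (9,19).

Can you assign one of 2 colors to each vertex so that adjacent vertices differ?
No, G is not 2-colorable

The clique on vertices [0, 2, 4, 7, 9] has size 5 > 2, so it alone needs 5 colors.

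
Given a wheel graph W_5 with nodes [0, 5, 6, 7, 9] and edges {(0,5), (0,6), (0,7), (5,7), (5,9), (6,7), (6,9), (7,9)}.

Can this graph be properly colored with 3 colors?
A valid 3-coloring: color 1: [7]; color 2: [0, 9]; color 3: [5, 6].
(χ(G) = 3 ≤ 3.)

Yes, G is 3-colorable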